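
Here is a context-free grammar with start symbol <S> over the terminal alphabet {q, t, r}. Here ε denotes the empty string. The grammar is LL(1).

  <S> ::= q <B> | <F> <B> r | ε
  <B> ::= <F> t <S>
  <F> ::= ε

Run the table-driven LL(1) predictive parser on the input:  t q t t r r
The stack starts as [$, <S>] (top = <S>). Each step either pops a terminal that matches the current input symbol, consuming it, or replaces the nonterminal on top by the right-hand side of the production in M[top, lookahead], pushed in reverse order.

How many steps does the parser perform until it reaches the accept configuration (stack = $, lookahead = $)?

      Stack            Input          Action
   1  $ <S>            t q t t r r $  expand <S> ::= <F> <B> r
   2  $ r <B> <F>      t q t t r r $  expand <F> ::= ε
   3  $ r <B>          t q t t r r $  expand <B> ::= <F> t <S>
   4  $ r <S> t <F>    t q t t r r $  expand <F> ::= ε
   5  $ r <S> t        t q t t r r $  match t
   6  $ r <S>          q t t r r $    expand <S> ::= q <B>
   7  $ r <B> q        q t t r r $    match q
   8  $ r <B>          t t r r $      expand <B> ::= <F> t <S>
   9  $ r <S> t <F>    t t r r $      expand <F> ::= ε
  10  $ r <S> t        t t r r $      match t
  11  $ r <S>          t r r $        expand <S> ::= <F> <B> r
  12  $ r r <B> <F>    t r r $        expand <F> ::= ε
  13  $ r r <B>        t r r $        expand <B> ::= <F> t <S>
  14  $ r r <S> t <F>  t r r $        expand <F> ::= ε
  15  $ r r <S> t      t r r $        match t
  16  $ r r <S>        r r $          expand <S> ::= ε
  17  $ r r            r r $          match r
  18  $ r              r $            match r
Accept reached after 18 steps.

18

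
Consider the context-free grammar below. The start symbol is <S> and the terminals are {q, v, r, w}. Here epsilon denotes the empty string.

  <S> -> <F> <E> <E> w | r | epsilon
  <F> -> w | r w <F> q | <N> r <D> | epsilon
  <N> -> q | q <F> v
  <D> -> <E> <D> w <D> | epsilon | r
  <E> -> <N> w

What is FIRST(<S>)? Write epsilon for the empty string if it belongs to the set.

FIRST(<N>) = {q}
FIRST(<F>) = {epsilon, q, r, w}  (via <N> r <D>)
FIRST(<E>) = {q}  (via <N> w)
FIRST(<S>) = {epsilon, q, r, w}  (via <F> <E> <E> w)
FIRST(<D>) = {epsilon, q, r}  (via <E> <D> w <D>)

{epsilon, q, r, w}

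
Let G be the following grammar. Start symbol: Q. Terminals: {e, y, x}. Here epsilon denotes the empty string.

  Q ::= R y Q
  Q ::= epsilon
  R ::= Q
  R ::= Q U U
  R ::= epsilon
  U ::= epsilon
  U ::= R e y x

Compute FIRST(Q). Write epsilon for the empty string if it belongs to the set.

{epsilon, e, y}

FIRST(Q): from Q::=R y Q we get {e, y}; from Q::=epsilon we get {epsilon}. So FIRST(Q) = {epsilon, e, y}.
FIRST(R): from R::=Q we get {epsilon, e, y}; from R::=Q U U we get {epsilon, e, y}; from R::=epsilon we get {epsilon}. So FIRST(R) = {epsilon, e, y}.
FIRST(U): from U::=epsilon we get {epsilon}; from U::=R e y x we get {e, y}. So FIRST(U) = {epsilon, e, y}.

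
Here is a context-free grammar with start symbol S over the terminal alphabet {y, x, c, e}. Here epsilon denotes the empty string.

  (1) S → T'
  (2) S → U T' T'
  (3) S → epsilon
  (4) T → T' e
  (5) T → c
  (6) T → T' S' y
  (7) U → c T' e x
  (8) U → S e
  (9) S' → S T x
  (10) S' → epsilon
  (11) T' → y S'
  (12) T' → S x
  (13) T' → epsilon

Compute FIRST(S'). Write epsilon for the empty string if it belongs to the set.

FIRST(S): from S→T' we get {epsilon, c, e, x, y}; from S→U T' T' we get {c, e, x, y}; from S→epsilon we get {epsilon}. So FIRST(S) = {epsilon, c, e, x, y}.
FIRST(U): from U→c T' e x we get {c}; from U→S e we get {c, e, x, y}. So FIRST(U) = {c, e, x, y}.
FIRST(T'): from T'→y S' we get {y}; from T'→S x we get {c, e, x, y}; from T'→epsilon we get {epsilon}. So FIRST(T') = {epsilon, c, e, x, y}.
FIRST(T): from T→T' e we get {c, e, x, y}; from T→c we get {c}; from T→T' S' y we get {c, e, x, y}. So FIRST(T) = {c, e, x, y}.
FIRST(S'): from S'→S T x we get {c, e, x, y}; from S'→epsilon we get {epsilon}. So FIRST(S') = {epsilon, c, e, x, y}.

{epsilon, c, e, x, y}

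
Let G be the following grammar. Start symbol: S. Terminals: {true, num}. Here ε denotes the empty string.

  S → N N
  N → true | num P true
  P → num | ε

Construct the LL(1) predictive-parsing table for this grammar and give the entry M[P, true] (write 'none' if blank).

P → ε

FIRST(N) = {num, true}
FIRST(P) = {ε, num}
FIRST(S) = {num, true}  (via N N)
FOLLOW(S) includes $ since S is the start symbol.
FOLLOW(P): in N→num P true, P is followed by true with FIRST {true}. Thus FOLLOW(P) = {true}.
For P → num: FIRST(num) = {num}, so it goes in M[P, t] for t ∈ {num}.
For P → ε: FIRST(ε) = {ε}, so it goes in M[P, t] for t ∈ {}; since ε ∈ FIRST, also for every t ∈ FOLLOW(P) = {true}.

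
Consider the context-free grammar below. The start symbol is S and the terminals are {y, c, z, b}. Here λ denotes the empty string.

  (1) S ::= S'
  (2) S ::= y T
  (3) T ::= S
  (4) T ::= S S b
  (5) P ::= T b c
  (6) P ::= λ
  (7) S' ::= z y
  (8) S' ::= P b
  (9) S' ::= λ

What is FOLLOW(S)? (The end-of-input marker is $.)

FIRST(S) = {λ, b, y, z}  (via S')
FIRST(T) = {λ, b, y, z}  (via S, S S b)
FIRST(P) = {λ, b, y, z}  (via T b c)
FIRST(S') = {λ, b, y, z}  (via P b)
FOLLOW(S) includes $ since S is the start symbol.
FOLLOW(P): in S'::=P b, P is followed by b with FIRST {b}. Thus FOLLOW(P) = {b}.
FOLLOW(S): in T::=S, the suffix after S is empty, so FOLLOW(S) ⊇ FOLLOW(T) = {$, b, y, z}; in T::=S S b (occurrence 1), S is followed by S b with FIRST {b, y, z}; in T::=S S b (occurrence 2), S is followed by b with FIRST {b}. Thus FOLLOW(S) = {$, b, y, z}.
FOLLOW(T): in S::=y T, the suffix after T is empty, so FOLLOW(T) ⊇ FOLLOW(S) = {$, b, y, z}; in P::=T b c, T is followed by b c with FIRST {b}. Thus FOLLOW(T) = {$, b, y, z}.
FOLLOW(S'): in S::=S', the suffix after S' is empty, so FOLLOW(S') ⊇ FOLLOW(S) = {$, b, y, z}. Thus FOLLOW(S') = {$, b, y, z}.

{$, b, y, z}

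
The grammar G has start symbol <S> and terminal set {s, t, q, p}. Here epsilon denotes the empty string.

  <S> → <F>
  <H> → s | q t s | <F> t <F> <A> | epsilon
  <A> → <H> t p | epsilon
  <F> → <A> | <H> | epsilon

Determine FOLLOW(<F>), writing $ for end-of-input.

{$, q, s, t}

FIRST(<S>) = {epsilon, q, s, t}  (via <F>)
FIRST(<H>) = {epsilon, q, s, t}  (via <F> t <F> <A>)
FIRST(<A>) = {epsilon, q, s, t}  (via <H> t p)
FIRST(<F>) = {epsilon, q, s, t}  (via <A>, <H>)
FOLLOW(<S>) includes $ since <S> is the start symbol.
FOLLOW(<S>): <S> appears on no right-hand side. Thus FOLLOW(<S>) = {$}.
FOLLOW(<H>): in <A>→<H> t p, <H> is followed by t p with FIRST {t}; in <F>→<H>, the suffix after <H> is empty, so FOLLOW(<H>) ⊇ FOLLOW(<F>) = {$, q, s, t}. Thus FOLLOW(<H>) = {$, q, s, t}.
FOLLOW(<F>): in <S>→<F>, the suffix after <F> is empty, so FOLLOW(<F>) ⊇ FOLLOW(<S>) = {$}; in <H>→<F> t <F> <A> (occurrence 1), <F> is followed by t <F> <A> with FIRST {t}; in <H>→<F> t <F> <A> (occurrence 2), <F> is followed by <A> with FIRST {epsilon, q, s, t}; in <H>→<F> t <F> <A> (occurrence 2), the suffix after <F> is nullable, so FOLLOW(<F>) ⊇ FOLLOW(<H>) = {$, q, s, t}. Thus FOLLOW(<F>) = {$, q, s, t}.
FOLLOW(<A>): in <H>→<F> t <F> <A>, the suffix after <A> is empty, so FOLLOW(<A>) ⊇ FOLLOW(<H>) = {$, q, s, t}; in <F>→<A>, the suffix after <A> is empty, so FOLLOW(<A>) ⊇ FOLLOW(<F>) = {$, q, s, t}. Thus FOLLOW(<A>) = {$, q, s, t}.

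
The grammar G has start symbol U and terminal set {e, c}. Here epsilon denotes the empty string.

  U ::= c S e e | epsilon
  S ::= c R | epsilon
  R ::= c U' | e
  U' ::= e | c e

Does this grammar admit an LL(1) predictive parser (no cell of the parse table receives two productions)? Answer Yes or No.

Yes

FIRST(U) = {epsilon, c}
FIRST(S) = {epsilon, c}
FIRST(R) = {c, e}
FIRST(U') = {c, e}
FOLLOW(U) = {$}
FOLLOW(S) = {e}
FOLLOW(R) = {e}
FOLLOW(U') = {e}
Each cell of M receives at most one production.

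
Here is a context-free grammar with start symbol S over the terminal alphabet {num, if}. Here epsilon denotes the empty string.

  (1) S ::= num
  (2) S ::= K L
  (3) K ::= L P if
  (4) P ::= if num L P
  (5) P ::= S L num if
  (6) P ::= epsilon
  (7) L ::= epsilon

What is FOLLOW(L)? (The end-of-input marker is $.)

{$, if, num}

FIRST(L) = {epsilon}
FIRST(S) = {if, num}  (via K L)
FIRST(P) = {epsilon, if, num}  (via S L num if)
FIRST(K) = {if, num}  (via L P if)
FOLLOW(S) includes $ since S is the start symbol.
FOLLOW(S): in P::=S L num if, S is followed by L num if with FIRST {num}. Thus FOLLOW(S) = {$, num}.
FOLLOW(K): in S::=K L, K is followed by L with FIRST {epsilon}; in S::=K L, the suffix after K is nullable, so FOLLOW(K) ⊇ FOLLOW(S) = {$, num}. Thus FOLLOW(K) = {$, num}.
FOLLOW(P): in K::=L P if, P is followed by if with FIRST {if}; in P::=if num L P, the suffix after P is empty (adds nothing new). Thus FOLLOW(P) = {if}.
FOLLOW(L): in S::=K L, the suffix after L is empty, so FOLLOW(L) ⊇ FOLLOW(S) = {$, num}; in K::=L P if, L is followed by P if with FIRST {if, num}; in P::=if num L P, L is followed by P with FIRST {epsilon, if, num}; in P::=if num L P, the suffix after L is nullable, so FOLLOW(L) ⊇ FOLLOW(P) = {if}; in P::=S L num if, L is followed by num if with FIRST {num}. Thus FOLLOW(L) = {$, if, num}.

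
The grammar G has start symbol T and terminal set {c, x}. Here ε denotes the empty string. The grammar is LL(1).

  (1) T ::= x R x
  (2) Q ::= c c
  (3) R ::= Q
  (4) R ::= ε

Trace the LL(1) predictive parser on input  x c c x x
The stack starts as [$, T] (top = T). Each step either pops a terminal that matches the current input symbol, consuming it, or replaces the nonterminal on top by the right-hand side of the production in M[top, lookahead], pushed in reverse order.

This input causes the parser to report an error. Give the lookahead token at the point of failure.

x

     Stack    Input        Action
  1  $ T      x c c x x $  expand T ::= x R x
  2  $ x R x  x c c x x $  match x
  3  $ x R    c c x x $    expand R ::= Q
  4  $ x Q    c c x x $    expand Q ::= c c
  5  $ x c c  c c x x $    match c
  6  $ x c    c x x $      match c
  7  $ x      x x $        match x
  8  $        x $          error: stack empty but input remains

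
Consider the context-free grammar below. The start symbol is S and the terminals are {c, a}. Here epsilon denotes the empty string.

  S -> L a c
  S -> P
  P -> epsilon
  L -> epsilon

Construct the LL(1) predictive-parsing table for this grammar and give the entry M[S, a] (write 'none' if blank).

S -> L a c

FIRST(P): from P->epsilon we get {epsilon}. So FIRST(P) = {epsilon}.
FIRST(L): from L->epsilon we get {epsilon}. So FIRST(L) = {epsilon}.
FIRST(S): from S->L a c we get {a}; from S->P we get {epsilon}. So FIRST(S) = {epsilon, a}.
FOLLOW(S) includes $ since S is the start symbol.
FOLLOW(S): S appears on no right-hand side. Thus FOLLOW(S) = {$}.
For S -> L a c: FIRST(L a c) = {a}, so it goes in M[S, t] for t ∈ {a}.
For S -> P: FIRST(P) = {epsilon}, so it goes in M[S, t] for t ∈ {}; since epsilon ∈ FIRST, also for every t ∈ FOLLOW(S) = {$}.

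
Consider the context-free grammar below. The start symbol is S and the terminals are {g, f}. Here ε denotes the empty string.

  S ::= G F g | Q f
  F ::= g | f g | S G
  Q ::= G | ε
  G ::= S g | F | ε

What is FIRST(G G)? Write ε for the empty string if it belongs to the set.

FIRST(S): from S::=G F g we get {f, g}; from S::=Q f we get {f, g}. So FIRST(S) = {f, g}.
FIRST(F): from F::=g we get {g}; from F::=f g we get {f}; from F::=S G we get {f, g}. So FIRST(F) = {f, g}.
FIRST(G): from G::=S g we get {f, g}; from G::=F we get {f, g}; from G::=ε we get {ε}. So FIRST(G) = {ε, f, g}.
FIRST(Q): from Q::=G we get {ε, f, g}; from Q::=ε we get {ε}. So FIRST(Q) = {ε, f, g}.
FIRST(G G): take FIRST of each symbol in turn, carrying on past any symbol whose FIRST contains ε; result {ε, f, g}.

{ε, f, g}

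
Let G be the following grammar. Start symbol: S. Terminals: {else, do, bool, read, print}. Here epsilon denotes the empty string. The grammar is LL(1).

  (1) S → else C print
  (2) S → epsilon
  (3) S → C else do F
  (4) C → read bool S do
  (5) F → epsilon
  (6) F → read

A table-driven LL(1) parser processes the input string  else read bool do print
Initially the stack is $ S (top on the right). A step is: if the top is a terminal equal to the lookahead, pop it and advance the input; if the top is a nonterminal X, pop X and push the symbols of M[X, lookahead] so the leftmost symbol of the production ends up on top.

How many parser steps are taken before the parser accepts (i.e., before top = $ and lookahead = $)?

step 1: stack=$ S  input=else read bool do print $  — expand S → else C print
step 2: stack=$ print C else  input=else read bool do print $  — match else
step 3: stack=$ print C  input=read bool do print $  — expand C → read bool S do
step 4: stack=$ print do S bool read  input=read bool do print $  — match read
step 5: stack=$ print do S bool  input=bool do print $  — match bool
step 6: stack=$ print do S  input=do print $  — expand S → epsilon
step 7: stack=$ print do  input=do print $  — match do
step 8: stack=$ print  input=print $  — match print
Accept reached after 8 steps.

8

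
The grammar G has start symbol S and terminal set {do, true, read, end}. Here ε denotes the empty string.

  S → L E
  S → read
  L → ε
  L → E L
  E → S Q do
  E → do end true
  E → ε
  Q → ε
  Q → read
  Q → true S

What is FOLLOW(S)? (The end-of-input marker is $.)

{$, do, read, true}

FIRST(Q): from Q→ε we get {ε}; from Q→read we get {read}; from Q→true S we get {true}. So FIRST(Q) = {ε, read, true}.
FIRST(S): from S→L E we get {ε, do, read, true}; from S→read we get {read}. So FIRST(S) = {ε, do, read, true}.
FIRST(E): from E→S Q do we get {do, read, true}; from E→do end true we get {do}; from E→ε we get {ε}. So FIRST(E) = {ε, do, read, true}.
FIRST(L): from L→ε we get {ε}; from L→E L we get {ε, do, read, true}. So FIRST(L) = {ε, do, read, true}.
FOLLOW(S) includes $ since S is the start symbol.
FOLLOW(Q): in E→S Q do, Q is followed by do with FIRST {do}. Thus FOLLOW(Q) = {do}.
FOLLOW(S): in E→S Q do, S is followed by Q do with FIRST {do, read, true}; in Q→true S, the suffix after S is empty, so FOLLOW(S) ⊇ FOLLOW(Q) = {do}. Thus FOLLOW(S) = {$, do, read, true}.
FOLLOW(L): in S→L E, L is followed by E with FIRST {ε, do, read, true}; in S→L E, the suffix after L is nullable, so FOLLOW(L) ⊇ FOLLOW(S) = {$, do, read, true}; in L→E L, the suffix after L is empty (adds nothing new). Thus FOLLOW(L) = {$, do, read, true}.
FOLLOW(E): in S→L E, the suffix after E is empty, so FOLLOW(E) ⊇ FOLLOW(S) = {$, do, read, true}; in L→E L, E is followed by L with FIRST {ε, do, read, true}; in L→E L, the suffix after E is nullable, so FOLLOW(E) ⊇ FOLLOW(L) = {$, do, read, true}. Thus FOLLOW(E) = {$, do, read, true}.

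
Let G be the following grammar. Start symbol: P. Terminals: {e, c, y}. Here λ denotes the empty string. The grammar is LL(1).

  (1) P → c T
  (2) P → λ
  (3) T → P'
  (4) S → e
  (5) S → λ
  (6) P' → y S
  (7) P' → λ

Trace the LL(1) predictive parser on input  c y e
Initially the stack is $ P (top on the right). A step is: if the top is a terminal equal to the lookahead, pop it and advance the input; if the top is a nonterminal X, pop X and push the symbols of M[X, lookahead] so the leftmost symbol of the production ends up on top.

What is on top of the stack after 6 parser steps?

e

     Stack  Input    Action
  1  $ P    c y e $  expand P → c T
  2  $ T c  c y e $  match c
  3  $ T    y e $    expand T → P'
  4  $ P'   y e $    expand P' → y S
  5  $ S y  y e $    match y
  6  $ S    e $      expand S → e
Stack after step 6: $ e (top = e).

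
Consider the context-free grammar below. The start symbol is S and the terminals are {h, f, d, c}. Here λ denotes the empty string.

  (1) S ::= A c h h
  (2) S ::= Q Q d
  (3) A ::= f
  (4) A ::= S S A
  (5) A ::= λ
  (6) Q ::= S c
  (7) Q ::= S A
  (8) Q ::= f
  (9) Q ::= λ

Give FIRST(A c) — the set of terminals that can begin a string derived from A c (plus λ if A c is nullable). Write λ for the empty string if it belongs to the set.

{c, d, f}

FIRST(S) = {c, d, f}  (via A c h h, Q Q d)
FIRST(A) = {λ, c, d, f}  (via S S A)
FIRST(Q) = {λ, c, d, f}  (via S c, S A)
FIRST(A c): take FIRST of each symbol in turn, carrying on past any symbol whose FIRST contains λ; result {c, d, f}.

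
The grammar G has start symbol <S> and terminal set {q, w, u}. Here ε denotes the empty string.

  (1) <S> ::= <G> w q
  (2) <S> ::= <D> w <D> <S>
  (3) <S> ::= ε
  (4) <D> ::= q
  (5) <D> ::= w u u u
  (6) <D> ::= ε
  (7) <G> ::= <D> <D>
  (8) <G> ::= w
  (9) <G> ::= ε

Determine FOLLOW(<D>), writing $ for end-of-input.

FIRST(<D>) = {ε, q, w}
FIRST(<G>) = {ε, q, w}  (via <D> <D>)
FIRST(<S>) = {ε, q, w}  (via <G> w q, <D> w <D> <S>)
FOLLOW(<S>) includes $ since <S> is the start symbol.
FOLLOW(<S>): in <S>::=<D> w <D> <S>, the suffix after <S> is empty (adds nothing new). Thus FOLLOW(<S>) = {$}.
FOLLOW(<G>): in <S>::=<G> w q, <G> is followed by w q with FIRST {w}. Thus FOLLOW(<G>) = {w}.
FOLLOW(<D>): in <S>::=<D> w <D> <S> (occurrence 1), <D> is followed by w <D> <S> with FIRST {w}; in <S>::=<D> w <D> <S> (occurrence 2), <D> is followed by <S> with FIRST {ε, q, w}; in <S>::=<D> w <D> <S> (occurrence 2), the suffix after <D> is nullable, so FOLLOW(<D>) ⊇ FOLLOW(<S>) = {$}; in <G>::=<D> <D> (occurrence 1), <D> is followed by <D> with FIRST {ε, q, w}; in <G>::=<D> <D> (occurrence 1), the suffix after <D> is nullable, so FOLLOW(<D>) ⊇ FOLLOW(<G>) = {w}; in <G>::=<D> <D> (occurrence 2), the suffix after <D> is empty, so FOLLOW(<D>) ⊇ FOLLOW(<G>) = {w}. Thus FOLLOW(<D>) = {$, q, w}.

{$, q, w}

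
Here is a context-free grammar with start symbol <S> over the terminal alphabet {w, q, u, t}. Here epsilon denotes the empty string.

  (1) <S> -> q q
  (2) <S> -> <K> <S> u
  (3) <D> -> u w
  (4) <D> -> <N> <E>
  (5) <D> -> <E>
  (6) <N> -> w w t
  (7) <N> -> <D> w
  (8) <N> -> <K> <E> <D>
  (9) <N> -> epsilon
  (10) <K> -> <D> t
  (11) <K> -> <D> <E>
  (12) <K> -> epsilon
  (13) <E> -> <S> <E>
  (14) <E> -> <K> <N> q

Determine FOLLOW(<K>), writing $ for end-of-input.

FIRST(<S>): from <S>->q q we get {q}; from <S>-><K> <S> u we get {q, u, w}. So FIRST(<S>) = {q, u, w}.
FIRST(<D>): from <D>->u w we get {u}; from <D>-><N> <E> we get {q, u, w}; from <D>-><E> we get {q, u, w}. So FIRST(<D>) = {q, u, w}.
FIRST(<K>): from <K>-><D> t we get {q, u, w}; from <K>-><D> <E> we get {q, u, w}; from <K>->epsilon we get {epsilon}. So FIRST(<K>) = {epsilon, q, u, w}.
FIRST(<N>): from <N>->w w t we get {w}; from <N>-><D> w we get {q, u, w}; from <N>-><K> <E> <D> we get {q, u, w}; from <N>->epsilon we get {epsilon}. So FIRST(<N>) = {epsilon, q, u, w}.
FIRST(<E>): from <E>-><S> <E> we get {q, u, w}; from <E>-><K> <N> q we get {q, u, w}. So FIRST(<E>) = {q, u, w}.
FOLLOW(<S>) includes $ since <S> is the start symbol.
FOLLOW(<S>): in <S>-><K> <S> u, <S> is followed by u with FIRST {u}; in <E>-><S> <E>, <S> is followed by <E> with FIRST {q, u, w}. Thus FOLLOW(<S>) = {$, q, u, w}.
FOLLOW(<N>): in <D>-><N> <E>, <N> is followed by <E> with FIRST {q, u, w}; in <E>-><K> <N> q, <N> is followed by q with FIRST {q}. Thus FOLLOW(<N>) = {q, u, w}.
FOLLOW(<D>): in <N>-><D> w, <D> is followed by w with FIRST {w}; in <N>-><K> <E> <D>, the suffix after <D> is empty, so FOLLOW(<D>) ⊇ FOLLOW(<N>) = {q, u, w}; in <K>-><D> t, <D> is followed by t with FIRST {t}; in <K>-><D> <E>, <D> is followed by <E> with FIRST {q, u, w}. Thus FOLLOW(<D>) = {q, t, u, w}.
FOLLOW(<K>): in <S>-><K> <S> u, <K> is followed by <S> u with FIRST {q, u, w}; in <N>-><K> <E> <D>, <K> is followed by <E> <D> with FIRST {q, u, w}; in <E>-><K> <N> q, <K> is followed by <N> q with FIRST {q, u, w}. Thus FOLLOW(<K>) = {q, u, w}.
FOLLOW(<E>): in <D>-><N> <E>, the suffix after <E> is empty, so FOLLOW(<E>) ⊇ FOLLOW(<D>) = {q, t, u, w}; in <D>-><E>, the suffix after <E> is empty, so FOLLOW(<E>) ⊇ FOLLOW(<D>) = {q, t, u, w}; in <N>-><K> <E> <D>, <E> is followed by <D> with FIRST {q, u, w}; in <K>-><D> <E>, the suffix after <E> is empty, so FOLLOW(<E>) ⊇ FOLLOW(<K>) = {q, u, w}; in <E>-><S> <E>, the suffix after <E> is empty (adds nothing new). Thus FOLLOW(<E>) = {q, t, u, w}.

{q, u, w}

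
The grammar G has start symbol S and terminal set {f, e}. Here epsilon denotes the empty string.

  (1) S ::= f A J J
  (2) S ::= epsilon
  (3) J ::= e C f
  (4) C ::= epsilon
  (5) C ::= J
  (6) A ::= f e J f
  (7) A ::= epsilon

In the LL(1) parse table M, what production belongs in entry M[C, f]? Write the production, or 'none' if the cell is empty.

FIRST(S): from S::=f A J J we get {f}; from S::=epsilon we get {epsilon}. So FIRST(S) = {epsilon, f}.
FIRST(J): from J::=e C f we get {e}. So FIRST(J) = {e}.
FIRST(A): from A::=f e J f we get {f}; from A::=epsilon we get {epsilon}. So FIRST(A) = {epsilon, f}.
FIRST(C): from C::=epsilon we get {epsilon}; from C::=J we get {e}. So FIRST(C) = {epsilon, e}.
FOLLOW(S) includes $ since S is the start symbol.
FOLLOW(C): in J::=e C f, C is followed by f with FIRST {f}. Thus FOLLOW(C) = {f}.
For C ::= epsilon: FIRST(epsilon) = {epsilon}, so it goes in M[C, t] for t ∈ {}; since epsilon ∈ FIRST, also for every t ∈ FOLLOW(C) = {f}.
For C ::= J: FIRST(J) = {e}, so it goes in M[C, t] for t ∈ {e}.

C ::= epsilon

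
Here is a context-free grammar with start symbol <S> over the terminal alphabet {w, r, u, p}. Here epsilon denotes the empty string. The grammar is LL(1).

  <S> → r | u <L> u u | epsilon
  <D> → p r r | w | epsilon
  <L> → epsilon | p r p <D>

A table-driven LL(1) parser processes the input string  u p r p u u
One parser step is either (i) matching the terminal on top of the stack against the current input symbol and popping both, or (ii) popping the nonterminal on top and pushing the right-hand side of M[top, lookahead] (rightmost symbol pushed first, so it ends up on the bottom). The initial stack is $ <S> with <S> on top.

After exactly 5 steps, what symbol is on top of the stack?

step 1: stack=$ <S>  input=u p r p u u $  — expand <S> → u <L> u u
step 2: stack=$ u u <L> u  input=u p r p u u $  — match u
step 3: stack=$ u u <L>  input=p r p u u $  — expand <L> → p r p <D>
step 4: stack=$ u u <D> p r p  input=p r p u u $  — match p
step 5: stack=$ u u <D> p r  input=r p u u $  — match r
Stack after step 5: $ u u <D> p (top = p).

p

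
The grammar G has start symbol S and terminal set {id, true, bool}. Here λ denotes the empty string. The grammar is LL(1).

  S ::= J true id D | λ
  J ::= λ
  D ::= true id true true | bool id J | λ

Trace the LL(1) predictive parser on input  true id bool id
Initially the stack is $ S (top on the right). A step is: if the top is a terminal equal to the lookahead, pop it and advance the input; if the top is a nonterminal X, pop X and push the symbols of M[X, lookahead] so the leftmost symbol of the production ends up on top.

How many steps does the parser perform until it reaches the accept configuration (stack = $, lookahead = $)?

step 1: stack=$ S  input=true id bool id $  — expand S ::= J true id D
step 2: stack=$ D id true J  input=true id bool id $  — expand J ::= λ
step 3: stack=$ D id true  input=true id bool id $  — match true
step 4: stack=$ D id  input=id bool id $  — match id
step 5: stack=$ D  input=bool id $  — expand D ::= bool id J
step 6: stack=$ J id bool  input=bool id $  — match bool
step 7: stack=$ J id  input=id $  — match id
step 8: stack=$ J  input=$  — expand J ::= λ
Accept reached after 8 steps.

8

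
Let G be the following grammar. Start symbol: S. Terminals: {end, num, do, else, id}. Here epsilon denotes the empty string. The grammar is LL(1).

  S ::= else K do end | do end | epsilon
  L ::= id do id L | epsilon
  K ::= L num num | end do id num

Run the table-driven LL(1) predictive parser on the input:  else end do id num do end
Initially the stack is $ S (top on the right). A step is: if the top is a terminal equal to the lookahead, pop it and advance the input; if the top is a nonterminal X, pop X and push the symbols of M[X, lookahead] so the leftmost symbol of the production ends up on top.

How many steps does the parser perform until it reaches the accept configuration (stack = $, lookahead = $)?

     Stack                   Input                        Action
  1  $ S                     else end do id num do end $  expand S ::= else K do end
  2  $ end do K else         else end do id num do end $  match else
  3  $ end do K              end do id num do end $       expand K ::= end do id num
  4  $ end do num id do end  end do id num do end $       match end
  5  $ end do num id do      do id num do end $           match do
  6  $ end do num id         id num do end $              match id
  7  $ end do num            num do end $                 match num
  8  $ end do                do end $                     match do
  9  $ end                   end $                        match end
Accept reached after 9 steps.

9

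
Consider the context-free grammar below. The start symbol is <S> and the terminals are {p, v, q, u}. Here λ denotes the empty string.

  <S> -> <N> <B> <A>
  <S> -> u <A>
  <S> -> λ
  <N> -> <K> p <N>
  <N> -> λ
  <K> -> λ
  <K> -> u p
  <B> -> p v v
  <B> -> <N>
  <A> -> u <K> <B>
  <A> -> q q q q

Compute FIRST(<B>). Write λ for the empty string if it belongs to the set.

FIRST(<K>) = {λ, u}
FIRST(<A>) = {q, u}
FIRST(<N>) = {λ, p, u}  (via <K> p <N>)
FIRST(<B>) = {λ, p, u}  (via <N>)
FIRST(<S>) = {λ, p, q, u}  (via <N> <B> <A>)

{λ, p, u}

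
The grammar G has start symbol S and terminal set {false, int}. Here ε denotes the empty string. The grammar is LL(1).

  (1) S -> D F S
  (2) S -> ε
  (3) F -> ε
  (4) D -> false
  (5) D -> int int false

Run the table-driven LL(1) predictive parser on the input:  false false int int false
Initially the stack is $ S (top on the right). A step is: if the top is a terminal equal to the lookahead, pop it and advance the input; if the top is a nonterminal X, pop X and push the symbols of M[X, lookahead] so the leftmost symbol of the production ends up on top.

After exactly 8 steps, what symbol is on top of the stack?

S

     Stack        Input                        Action
  1  $ S          false false int int false $  expand S -> D F S
  2  $ S F D      false false int int false $  expand D -> false
  3  $ S F false  false false int int false $  match false
  4  $ S F        false int int false $        expand F -> ε
  5  $ S          false int int false $        expand S -> D F S
  6  $ S F D      false int int false $        expand D -> false
  7  $ S F false  false int int false $        match false
  8  $ S F        int int false $              expand F -> ε
Stack after step 8: $ S (top = S).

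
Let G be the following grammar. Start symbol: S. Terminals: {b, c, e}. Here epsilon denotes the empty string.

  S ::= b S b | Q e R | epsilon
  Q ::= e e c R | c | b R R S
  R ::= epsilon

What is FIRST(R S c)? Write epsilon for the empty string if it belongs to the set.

FIRST(Q) = {b, c, e}
FIRST(R) = {epsilon}
FIRST(S) = {epsilon, b, c, e}  (via Q e R)
FIRST(R S c): take FIRST of each symbol in turn, carrying on past any symbol whose FIRST contains epsilon; result {b, c, e}.

{b, c, e}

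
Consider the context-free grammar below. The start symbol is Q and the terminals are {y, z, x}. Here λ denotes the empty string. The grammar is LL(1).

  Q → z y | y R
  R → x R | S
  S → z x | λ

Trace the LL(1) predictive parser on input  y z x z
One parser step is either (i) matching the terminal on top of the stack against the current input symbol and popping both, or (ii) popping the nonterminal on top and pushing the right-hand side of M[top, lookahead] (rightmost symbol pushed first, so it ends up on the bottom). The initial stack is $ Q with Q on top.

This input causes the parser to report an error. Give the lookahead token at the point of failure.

     Stack  Input      Action
  1  $ Q    y z x z $  expand Q → y R
  2  $ R y  y z x z $  match y
  3  $ R    z x z $    expand R → S
  4  $ S    z x z $    expand S → z x
  5  $ x z  z x z $    match z
  6  $ x    x z $      match x
  7  $      z $        error: stack empty but input remains

z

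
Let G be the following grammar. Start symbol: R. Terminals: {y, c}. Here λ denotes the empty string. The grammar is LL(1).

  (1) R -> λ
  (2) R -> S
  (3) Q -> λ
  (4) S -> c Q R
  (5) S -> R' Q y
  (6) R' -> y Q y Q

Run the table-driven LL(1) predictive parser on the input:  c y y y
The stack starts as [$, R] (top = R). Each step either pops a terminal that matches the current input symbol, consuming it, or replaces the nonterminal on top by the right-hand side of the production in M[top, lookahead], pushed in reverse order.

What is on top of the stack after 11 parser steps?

Q

step 1: stack=$ R  input=c y y y $  — expand R -> S
step 2: stack=$ S  input=c y y y $  — expand S -> c Q R
step 3: stack=$ R Q c  input=c y y y $  — match c
step 4: stack=$ R Q  input=y y y $  — expand Q -> λ
step 5: stack=$ R  input=y y y $  — expand R -> S
step 6: stack=$ S  input=y y y $  — expand S -> R' Q y
step 7: stack=$ y Q R'  input=y y y $  — expand R' -> y Q y Q
step 8: stack=$ y Q Q y Q y  input=y y y $  — match y
step 9: stack=$ y Q Q y Q  input=y y $  — expand Q -> λ
step 10: stack=$ y Q Q y  input=y y $  — match y
step 11: stack=$ y Q Q  input=y $  — expand Q -> λ
Stack after step 11: $ y Q (top = Q).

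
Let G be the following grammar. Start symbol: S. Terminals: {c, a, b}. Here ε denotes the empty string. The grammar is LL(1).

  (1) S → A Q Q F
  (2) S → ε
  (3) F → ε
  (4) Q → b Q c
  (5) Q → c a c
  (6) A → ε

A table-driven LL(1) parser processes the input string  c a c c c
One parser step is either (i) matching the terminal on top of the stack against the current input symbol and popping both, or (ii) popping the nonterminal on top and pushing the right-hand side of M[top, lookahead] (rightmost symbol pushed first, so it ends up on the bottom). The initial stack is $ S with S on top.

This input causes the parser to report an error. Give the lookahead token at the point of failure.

step 1: stack=$ S  input=c a c c c $  — expand S → A Q Q F
step 2: stack=$ F Q Q A  input=c a c c c $  — expand A → ε
step 3: stack=$ F Q Q  input=c a c c c $  — expand Q → c a c
step 4: stack=$ F Q c a c  input=c a c c c $  — match c
step 5: stack=$ F Q c a  input=a c c c $  — match a
step 6: stack=$ F Q c  input=c c c $  — match c
step 7: stack=$ F Q  input=c c $  — expand Q → c a c
step 8: stack=$ F c a c  input=c c $  — match c
step 9: stack=$ F c a  input=c $  — error: top is terminal a but lookahead is c

c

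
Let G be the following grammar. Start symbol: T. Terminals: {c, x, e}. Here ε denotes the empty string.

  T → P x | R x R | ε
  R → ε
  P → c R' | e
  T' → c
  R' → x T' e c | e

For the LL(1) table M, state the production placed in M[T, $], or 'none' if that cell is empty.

FIRST(R) = {ε}
FIRST(P) = {c, e}
FIRST(T') = {c}
FIRST(R') = {e, x}
FIRST(T) = {ε, c, e, x}  (via P x, R x R)
FOLLOW(T) includes $ since T is the start symbol.
FOLLOW(T): T appears on no right-hand side. Thus FOLLOW(T) = {$}.
For T → P x: FIRST(P x) = {c, e}, so it goes in M[T, t] for t ∈ {c, e}.
For T → R x R: FIRST(R x R) = {x}, so it goes in M[T, t] for t ∈ {x}.
For T → ε: FIRST(ε) = {ε}, so it goes in M[T, t] for t ∈ {}; since ε ∈ FIRST, also for every t ∈ FOLLOW(T) = {$}.

T → ε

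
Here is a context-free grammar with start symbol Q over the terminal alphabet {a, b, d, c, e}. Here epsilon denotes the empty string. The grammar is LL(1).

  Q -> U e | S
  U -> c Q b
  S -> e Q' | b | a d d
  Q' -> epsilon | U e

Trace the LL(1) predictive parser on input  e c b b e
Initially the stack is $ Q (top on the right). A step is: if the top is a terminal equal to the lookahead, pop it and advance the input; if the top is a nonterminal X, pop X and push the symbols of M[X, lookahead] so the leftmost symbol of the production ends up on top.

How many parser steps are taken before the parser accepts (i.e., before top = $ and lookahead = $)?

step 1: stack=$ Q  input=e c b b e $  — expand Q -> S
step 2: stack=$ S  input=e c b b e $  — expand S -> e Q'
step 3: stack=$ Q' e  input=e c b b e $  — match e
step 4: stack=$ Q'  input=c b b e $  — expand Q' -> U e
step 5: stack=$ e U  input=c b b e $  — expand U -> c Q b
step 6: stack=$ e b Q c  input=c b b e $  — match c
step 7: stack=$ e b Q  input=b b e $  — expand Q -> S
step 8: stack=$ e b S  input=b b e $  — expand S -> b
step 9: stack=$ e b b  input=b b e $  — match b
step 10: stack=$ e b  input=b e $  — match b
step 11: stack=$ e  input=e $  — match e
Accept reached after 11 steps.

11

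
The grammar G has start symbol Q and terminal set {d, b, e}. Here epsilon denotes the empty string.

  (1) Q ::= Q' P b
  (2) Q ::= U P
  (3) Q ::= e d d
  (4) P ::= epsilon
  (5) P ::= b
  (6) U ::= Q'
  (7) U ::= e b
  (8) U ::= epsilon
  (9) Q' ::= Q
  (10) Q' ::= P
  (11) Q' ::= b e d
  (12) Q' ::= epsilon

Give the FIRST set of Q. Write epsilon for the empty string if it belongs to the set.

{epsilon, b, e}

FIRST(P) = {epsilon, b}
FIRST(Q) = {epsilon, b, e}  (via Q' P b, U P)
FIRST(Q') = {epsilon, b, e}  (via Q, P)
FIRST(U) = {epsilon, b, e}  (via Q')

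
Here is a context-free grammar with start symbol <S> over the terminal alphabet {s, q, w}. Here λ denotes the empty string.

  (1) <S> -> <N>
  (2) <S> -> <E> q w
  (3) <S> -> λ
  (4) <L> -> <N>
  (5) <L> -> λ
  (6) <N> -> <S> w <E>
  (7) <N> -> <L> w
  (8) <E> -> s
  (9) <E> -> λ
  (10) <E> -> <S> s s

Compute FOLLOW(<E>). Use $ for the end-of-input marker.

FIRST(<S>) = {λ, q, s, w}  (via <N>, <E> q w)
FIRST(<E>) = {λ, q, s, w}  (via <S> s s)
FIRST(<L>) = {λ, q, s, w}  (via <N>)
FIRST(<N>) = {q, s, w}  (via <S> w <E>, <L> w)
FOLLOW(<S>) includes $ since <S> is the start symbol.
FOLLOW(<S>): in <N>-><S> w <E>, <S> is followed by w <E> with FIRST {w}; in <E>-><S> s s, <S> is followed by s s with FIRST {s}. Thus FOLLOW(<S>) = {$, s, w}.
FOLLOW(<L>): in <N>-><L> w, <L> is followed by w with FIRST {w}. Thus FOLLOW(<L>) = {w}.
FOLLOW(<N>): in <S>-><N>, the suffix after <N> is empty, so FOLLOW(<N>) ⊇ FOLLOW(<S>) = {$, s, w}; in <L>-><N>, the suffix after <N> is empty, so FOLLOW(<N>) ⊇ FOLLOW(<L>) = {w}. Thus FOLLOW(<N>) = {$, s, w}.
FOLLOW(<E>): in <S>-><E> q w, <E> is followed by q w with FIRST {q}; in <N>-><S> w <E>, the suffix after <E> is empty, so FOLLOW(<E>) ⊇ FOLLOW(<N>) = {$, s, w}. Thus FOLLOW(<E>) = {$, q, s, w}.

{$, q, s, w}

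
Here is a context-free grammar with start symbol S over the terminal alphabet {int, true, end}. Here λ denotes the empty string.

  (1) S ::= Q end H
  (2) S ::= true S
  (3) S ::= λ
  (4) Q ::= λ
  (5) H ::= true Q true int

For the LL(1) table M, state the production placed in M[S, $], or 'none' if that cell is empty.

S ::= λ

FIRST(Q): from Q::=λ we get {λ}. So FIRST(Q) = {λ}.
FIRST(H): from H::=true Q true int we get {true}. So FIRST(H) = {true}.
FIRST(S): from S::=Q end H we get {end}; from S::=true S we get {true}; from S::=λ we get {λ}. So FIRST(S) = {λ, end, true}.
FOLLOW(S) includes $ since S is the start symbol.
FOLLOW(S): in S::=true S, the suffix after S is empty (adds nothing new). Thus FOLLOW(S) = {$}.
For S ::= Q end H: FIRST(Q end H) = {end}, so it goes in M[S, t] for t ∈ {end}.
For S ::= true S: FIRST(true S) = {true}, so it goes in M[S, t] for t ∈ {true}.
For S ::= λ: FIRST(λ) = {λ}, so it goes in M[S, t] for t ∈ {}; since λ ∈ FIRST, also for every t ∈ FOLLOW(S) = {$}.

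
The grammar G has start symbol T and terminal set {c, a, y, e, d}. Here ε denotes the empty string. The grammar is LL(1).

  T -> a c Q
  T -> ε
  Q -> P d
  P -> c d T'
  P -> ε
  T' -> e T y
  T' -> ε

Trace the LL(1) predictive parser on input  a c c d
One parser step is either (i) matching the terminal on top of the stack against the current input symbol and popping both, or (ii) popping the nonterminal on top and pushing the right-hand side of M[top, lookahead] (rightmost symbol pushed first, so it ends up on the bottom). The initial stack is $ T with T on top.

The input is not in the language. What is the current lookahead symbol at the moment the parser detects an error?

step 1: stack=$ T  input=a c c d $  — expand T -> a c Q
step 2: stack=$ Q c a  input=a c c d $  — match a
step 3: stack=$ Q c  input=c c d $  — match c
step 4: stack=$ Q  input=c d $  — expand Q -> P d
step 5: stack=$ d P  input=c d $  — expand P -> c d T'
step 6: stack=$ d T' d c  input=c d $  — match c
step 7: stack=$ d T' d  input=d $  — match d
step 8: stack=$ d T'  input=$  — error: M[T', $] is empty

$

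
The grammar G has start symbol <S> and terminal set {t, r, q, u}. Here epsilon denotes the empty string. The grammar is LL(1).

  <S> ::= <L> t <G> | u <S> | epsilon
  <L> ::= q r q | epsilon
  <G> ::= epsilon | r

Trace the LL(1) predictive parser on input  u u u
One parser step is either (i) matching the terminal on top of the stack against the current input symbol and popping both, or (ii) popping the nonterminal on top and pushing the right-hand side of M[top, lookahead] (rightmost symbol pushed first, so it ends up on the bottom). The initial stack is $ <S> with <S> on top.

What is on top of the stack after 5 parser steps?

     Stack    Input    Action
  1  $ <S>    u u u $  expand <S> ::= u <S>
  2  $ <S> u  u u u $  match u
  3  $ <S>    u u $    expand <S> ::= u <S>
  4  $ <S> u  u u $    match u
  5  $ <S>    u $      expand <S> ::= u <S>
Stack after step 5: $ <S> u (top = u).

u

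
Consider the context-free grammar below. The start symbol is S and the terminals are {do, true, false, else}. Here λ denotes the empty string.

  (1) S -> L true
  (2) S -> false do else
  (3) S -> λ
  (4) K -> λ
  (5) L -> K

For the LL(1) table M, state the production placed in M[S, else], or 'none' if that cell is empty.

FIRST(K) = {λ}
FIRST(L) = {λ}  (via K)
FIRST(S) = {λ, false, true}  (via L true)
FOLLOW(S) includes $ since S is the start symbol.
FOLLOW(S): S appears on no right-hand side. Thus FOLLOW(S) = {$}.
For S -> L true: FIRST(L true) = {true}, so it goes in M[S, t] for t ∈ {true}.
For S -> false do else: FIRST(false do else) = {false}, so it goes in M[S, t] for t ∈ {false}.
For S -> λ: FIRST(λ) = {λ}, so it goes in M[S, t] for t ∈ {}; since λ ∈ FIRST, also for every t ∈ FOLLOW(S) = {$}.
None of these place a production in M[S, else].

none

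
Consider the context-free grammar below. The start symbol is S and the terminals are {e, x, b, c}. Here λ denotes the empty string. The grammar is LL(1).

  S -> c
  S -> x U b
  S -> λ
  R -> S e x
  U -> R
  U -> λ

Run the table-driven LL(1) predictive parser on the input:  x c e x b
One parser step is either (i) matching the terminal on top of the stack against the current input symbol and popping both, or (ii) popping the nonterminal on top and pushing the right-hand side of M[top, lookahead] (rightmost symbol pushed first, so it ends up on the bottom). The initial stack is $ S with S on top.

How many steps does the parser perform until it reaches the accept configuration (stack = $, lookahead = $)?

step 1: stack=$ S  input=x c e x b $  — expand S -> x U b
step 2: stack=$ b U x  input=x c e x b $  — match x
step 3: stack=$ b U  input=c e x b $  — expand U -> R
step 4: stack=$ b R  input=c e x b $  — expand R -> S e x
step 5: stack=$ b x e S  input=c e x b $  — expand S -> c
step 6: stack=$ b x e c  input=c e x b $  — match c
step 7: stack=$ b x e  input=e x b $  — match e
step 8: stack=$ b x  input=x b $  — match x
step 9: stack=$ b  input=b $  — match b
Accept reached after 9 steps.

9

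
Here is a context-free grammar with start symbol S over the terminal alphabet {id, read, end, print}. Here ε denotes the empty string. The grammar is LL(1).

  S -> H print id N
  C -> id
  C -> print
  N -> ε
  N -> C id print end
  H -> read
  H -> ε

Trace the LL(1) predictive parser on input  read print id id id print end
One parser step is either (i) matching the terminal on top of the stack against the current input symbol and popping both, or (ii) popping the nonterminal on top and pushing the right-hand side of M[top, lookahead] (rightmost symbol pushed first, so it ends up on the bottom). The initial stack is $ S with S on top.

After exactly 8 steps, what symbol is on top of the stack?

step 1: stack=$ S  input=read print id id id print end $  — expand S -> H print id N
step 2: stack=$ N id print H  input=read print id id id print end $  — expand H -> read
step 3: stack=$ N id print read  input=read print id id id print end $  — match read
step 4: stack=$ N id print  input=print id id id print end $  — match print
step 5: stack=$ N id  input=id id id print end $  — match id
step 6: stack=$ N  input=id id print end $  — expand N -> C id print end
step 7: stack=$ end print id C  input=id id print end $  — expand C -> id
step 8: stack=$ end print id id  input=id id print end $  — match id
Stack after step 8: $ end print id (top = id).

id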